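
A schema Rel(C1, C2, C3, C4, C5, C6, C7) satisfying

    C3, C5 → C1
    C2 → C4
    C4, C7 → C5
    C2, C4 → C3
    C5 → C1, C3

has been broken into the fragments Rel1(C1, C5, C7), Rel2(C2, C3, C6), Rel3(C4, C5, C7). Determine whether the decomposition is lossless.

Chase test. Columns are C1, C2, C3, C4, C5, C6, C7; row i has aⱼ where attribute j ∈ Reli, else bᵢⱼ.
Initial tableau (one row per fragment):
  row 1: a1 b12 b13 b14 a5 b16 a7
  row 2: b21 a2 a3 b24 b25 a6 b27
  row 3: b31 b32 b33 a4 a5 b36 a7
Rows 1 and 3 agree on C5; apply C5→C1, C3 and equate their C1, C3 entries.
No row becomes fully distinguished — the join is lossy.

No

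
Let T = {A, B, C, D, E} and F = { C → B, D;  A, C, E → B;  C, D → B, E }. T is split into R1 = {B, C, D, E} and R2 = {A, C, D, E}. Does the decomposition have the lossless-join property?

Common attributes: R1 ∩ R2 = {C, D, E}.
Closure of {C, D, E}: C → B, D applies, adding B. So (C, D, E)⁺ = {B, C, D, E}.
This closure contains every attribute of R1, so R1 ∩ R2 → R1. The join is lossless.

Yes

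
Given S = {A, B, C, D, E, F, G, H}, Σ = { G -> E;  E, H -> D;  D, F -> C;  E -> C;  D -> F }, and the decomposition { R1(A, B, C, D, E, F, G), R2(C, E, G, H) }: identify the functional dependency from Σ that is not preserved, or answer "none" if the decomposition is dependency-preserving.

Check E, H → D: no single fragment contains all of {D, E, H}, and the restricted closure of {E, H} across the fragments never reaches {D}.
G → E is preserved.
D, F → C is preserved.
E → C is preserved.
D → F is preserved.

E, H -> D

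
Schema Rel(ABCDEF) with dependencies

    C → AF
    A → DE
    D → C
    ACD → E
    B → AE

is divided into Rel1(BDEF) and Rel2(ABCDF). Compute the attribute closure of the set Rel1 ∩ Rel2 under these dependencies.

ABCDEF

Rel1 ∩ Rel2 = {BDF}.
D → C applies, adding C
B → AE applies, adding AE
Closure: {ABCDEF}.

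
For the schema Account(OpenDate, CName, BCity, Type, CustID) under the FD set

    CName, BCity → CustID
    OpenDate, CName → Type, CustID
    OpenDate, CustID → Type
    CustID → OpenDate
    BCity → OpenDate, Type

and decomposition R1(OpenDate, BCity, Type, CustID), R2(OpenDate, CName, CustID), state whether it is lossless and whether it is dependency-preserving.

Lossless test: (OpenDate, CustID)⁺ = {OpenDate, Type, CustID}, which is a superkey of neither fragment — lossy.
Dependency preservation: CName, BCity → CustID; OpenDate, CName → Type, CustID are not contained in any single fragment, but the restricted closure of each left-hand side across the fragments still reaches the right-hand side; the remaining FDs each lie inside some fragment. All dependencies are preserved.

lossy but dependency-preserving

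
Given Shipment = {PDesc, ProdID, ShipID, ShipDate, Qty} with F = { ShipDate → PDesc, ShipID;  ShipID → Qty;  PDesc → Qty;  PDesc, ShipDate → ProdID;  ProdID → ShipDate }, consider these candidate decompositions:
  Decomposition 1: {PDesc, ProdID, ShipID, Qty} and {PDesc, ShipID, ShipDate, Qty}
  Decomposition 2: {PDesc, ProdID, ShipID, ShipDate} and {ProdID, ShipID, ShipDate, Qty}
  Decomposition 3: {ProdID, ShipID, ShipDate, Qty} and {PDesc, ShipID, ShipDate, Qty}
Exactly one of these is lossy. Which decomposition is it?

Decomposition 1

Decomposition 1: common = {PDesc, ShipID, Qty}, closure = {PDesc, ShipID, Qty} → lossy.
Decomposition 2: common = {ProdID, ShipID, ShipDate}, closure = {PDesc, ProdID, ShipID, ShipDate, Qty} → lossless.
Decomposition 3: common = {ShipID, ShipDate, Qty}, closure = {PDesc, ProdID, ShipID, ShipDate, Qty} → lossless.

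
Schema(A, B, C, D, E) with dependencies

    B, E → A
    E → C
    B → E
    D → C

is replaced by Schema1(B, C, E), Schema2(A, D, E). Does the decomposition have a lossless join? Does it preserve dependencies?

Lossless test: (E)⁺ = {C, E}, which is a superkey of neither fragment — lossy.
Dependency preservation: the restricted closure of {B, E} across the fragments never reaches {A}, so B, E → A cannot be enforced without a join — not preserved.

lossy and not dependency-preserving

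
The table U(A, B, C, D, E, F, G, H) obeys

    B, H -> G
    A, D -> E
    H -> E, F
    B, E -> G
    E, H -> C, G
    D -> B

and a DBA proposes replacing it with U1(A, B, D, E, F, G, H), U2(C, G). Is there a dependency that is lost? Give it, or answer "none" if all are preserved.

E, H -> C, G

Check E, H → C, G: no single fragment contains all of {C, E, G, H}, and the restricted closure of {E, H} across the fragments never reaches {C, G}.
B, H → G is preserved.
A, D → E is preserved.
H → E, F is preserved.
B, E → G is preserved.
D → B is preserved.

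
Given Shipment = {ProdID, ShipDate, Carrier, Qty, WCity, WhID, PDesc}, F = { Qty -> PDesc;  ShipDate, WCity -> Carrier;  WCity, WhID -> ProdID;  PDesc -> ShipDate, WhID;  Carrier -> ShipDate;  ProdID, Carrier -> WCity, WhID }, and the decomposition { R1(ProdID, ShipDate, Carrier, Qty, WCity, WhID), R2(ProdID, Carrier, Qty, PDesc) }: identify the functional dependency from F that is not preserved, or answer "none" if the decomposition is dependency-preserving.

PDesc -> ShipDate, WhID

Check PDesc → ShipDate, WhID: no single fragment contains all of {ShipDate, WhID, PDesc}, and the restricted closure of {PDesc} across the fragments never reaches {ShipDate, WhID}.
Qty → PDesc is preserved.
ShipDate, WCity → Carrier is preserved.
WCity, WhID → ProdID is preserved.
Carrier → ShipDate is preserved.
ProdID, Carrier → WCity, WhID is preserved.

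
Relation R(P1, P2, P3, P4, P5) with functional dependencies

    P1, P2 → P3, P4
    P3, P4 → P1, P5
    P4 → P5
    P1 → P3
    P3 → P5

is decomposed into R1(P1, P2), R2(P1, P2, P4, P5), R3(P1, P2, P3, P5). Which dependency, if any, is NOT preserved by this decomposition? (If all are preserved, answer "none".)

P3, P4 → P1, P5

Check P3, P4 → P1, P5: no single fragment contains all of {P1, P3, P4, P5}, and the restricted closure of {P3, P4} across the fragments never reaches {P1, P5}.
P1, P2 → P3, P4 is preserved.
P4 → P5 is preserved.
P1 → P3 is preserved.
P3 → P5 is preserved.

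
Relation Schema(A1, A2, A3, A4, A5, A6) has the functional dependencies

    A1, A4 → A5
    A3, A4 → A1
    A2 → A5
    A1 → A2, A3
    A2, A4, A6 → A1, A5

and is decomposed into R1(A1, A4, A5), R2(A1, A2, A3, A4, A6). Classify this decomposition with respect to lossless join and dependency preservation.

lossless but not dependency-preserving

Lossless test: (A1, A4)⁺ = {A1, A2, A3, A4, A5}, which contains all of one fragment — lossless.
Dependency preservation: the restricted closure of {A2} across the fragments never reaches {A5}, so A2 → A5 cannot be enforced without a join — not preserved.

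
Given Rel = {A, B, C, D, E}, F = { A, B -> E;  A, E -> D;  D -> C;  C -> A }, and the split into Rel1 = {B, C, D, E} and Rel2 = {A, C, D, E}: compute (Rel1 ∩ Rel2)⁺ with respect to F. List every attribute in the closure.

A, C, D, E

Rel1 ∩ Rel2 = {C, D, E}.
C → A applies, adding A
Closure: {A, C, D, E}.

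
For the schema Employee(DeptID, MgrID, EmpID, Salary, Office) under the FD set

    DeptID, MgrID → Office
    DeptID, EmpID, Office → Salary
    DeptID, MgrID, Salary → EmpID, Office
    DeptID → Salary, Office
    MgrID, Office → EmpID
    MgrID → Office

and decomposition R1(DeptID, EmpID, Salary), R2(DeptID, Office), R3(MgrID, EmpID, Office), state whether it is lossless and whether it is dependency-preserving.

Lossless test (chase): Rows 1 and 2 agree on DeptID; apply DeptID→Salary, Office and equate their Salary, Office entries. No row becomes fully distinguished — the join is lossy.
Dependency preservation: DeptID, MgrID → Office; DeptID, EmpID, Office → Salary; DeptID, MgrID, Salary → EmpID, Office; DeptID → Salary, Office are not contained in any single fragment, but the restricted closure of each left-hand side across the fragments still reaches the right-hand side; the remaining FDs each lie inside some fragment. All dependencies are preserved.

lossy but dependency-preserving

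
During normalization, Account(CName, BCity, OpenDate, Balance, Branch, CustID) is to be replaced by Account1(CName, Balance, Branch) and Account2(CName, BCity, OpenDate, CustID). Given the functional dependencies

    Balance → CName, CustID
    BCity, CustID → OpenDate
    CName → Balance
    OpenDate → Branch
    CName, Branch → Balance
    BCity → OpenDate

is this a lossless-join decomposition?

Common attributes: Account1 ∩ Account2 = {CName}.
Closure of {CName}: CName → Balance applies, adding Balance; Balance → CName, CustID applies, adding CustID. So (CName)⁺ = {CName, Balance, CustID}.
The closure contains neither all of Account1 = {CName, Balance, Branch} nor all of Account2 = {CName, BCity, OpenDate, CustID}, so the common attributes are not a superkey of either fragment. The join is lossy.

No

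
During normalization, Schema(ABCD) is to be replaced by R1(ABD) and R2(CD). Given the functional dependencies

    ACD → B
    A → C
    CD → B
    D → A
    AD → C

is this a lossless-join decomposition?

Yes

Common attributes: R1 ∩ R2 = {D}.
Closure of {D}: D → A applies, adding A; AD → C applies, adding C; ACD → B applies, adding B. So (D)⁺ = {ABCD}.
This closure contains every attribute of R1, so R1 ∩ R2 → R1. The join is lossless.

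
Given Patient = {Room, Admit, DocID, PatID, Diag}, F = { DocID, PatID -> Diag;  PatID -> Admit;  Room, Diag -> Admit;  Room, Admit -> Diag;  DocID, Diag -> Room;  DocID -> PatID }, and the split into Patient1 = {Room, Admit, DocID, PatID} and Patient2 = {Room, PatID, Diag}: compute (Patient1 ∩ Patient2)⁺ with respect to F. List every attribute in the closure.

Room, Admit, PatID, Diag

Patient1 ∩ Patient2 = {Room, PatID}.
PatID → Admit applies, adding Admit
Room, Admit → Diag applies, adding Diag
Closure: {Room, Admit, PatID, Diag}.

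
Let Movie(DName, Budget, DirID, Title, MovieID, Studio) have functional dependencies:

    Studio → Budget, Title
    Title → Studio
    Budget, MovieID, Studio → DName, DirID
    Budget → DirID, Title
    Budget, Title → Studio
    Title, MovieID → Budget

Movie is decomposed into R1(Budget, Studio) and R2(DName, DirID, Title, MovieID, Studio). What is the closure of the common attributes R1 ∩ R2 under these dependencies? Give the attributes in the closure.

R1 ∩ R2 = {Studio}.
Studio → Budget, Title applies, adding Budget, Title
Budget → DirID, Title applies, adding DirID
Closure: {Budget, DirID, Title, Studio}.

Budget, DirID, Title, Studio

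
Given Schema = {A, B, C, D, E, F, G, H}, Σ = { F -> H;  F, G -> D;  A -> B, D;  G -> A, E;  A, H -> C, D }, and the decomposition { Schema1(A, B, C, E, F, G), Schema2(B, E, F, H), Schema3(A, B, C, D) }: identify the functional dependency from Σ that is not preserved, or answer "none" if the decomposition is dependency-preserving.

Check A, H → C, D: no single fragment contains all of {A, C, D, H}, and the restricted closure of {A, H} across the fragments never reaches {C, D}.
F → H is preserved.
F, G → D is preserved.
A → B, D is preserved.
G → A, E is preserved.

A, H -> C, D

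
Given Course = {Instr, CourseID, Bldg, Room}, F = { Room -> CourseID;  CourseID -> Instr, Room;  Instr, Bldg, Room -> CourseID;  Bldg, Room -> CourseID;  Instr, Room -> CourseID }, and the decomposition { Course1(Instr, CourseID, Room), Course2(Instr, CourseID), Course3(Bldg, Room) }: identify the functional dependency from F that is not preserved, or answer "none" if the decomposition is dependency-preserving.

Room → CourseID lies within Course1.
CourseID → Instr, Room lies within Course1.
Instr, Bldg, Room → CourseID: restricted closure across fragments reaches CourseID.
Bldg, Room → CourseID: restricted closure across fragments reaches CourseID.
Instr, Room → CourseID lies within Course1.
Every dependency is enforceable on the fragments, so the decomposition is dependency-preserving.

none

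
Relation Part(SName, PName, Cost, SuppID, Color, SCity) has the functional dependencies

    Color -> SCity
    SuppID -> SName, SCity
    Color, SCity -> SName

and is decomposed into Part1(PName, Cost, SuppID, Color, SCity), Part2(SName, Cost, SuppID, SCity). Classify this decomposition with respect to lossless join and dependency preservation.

Lossless test: (Cost, SuppID, SCity)⁺ = {SName, Cost, SuppID, SCity}, which contains all of one fragment — lossless.
Dependency preservation: the restricted closure of {Color, SCity} across the fragments never reaches {SName}, so Color, SCity → SName cannot be enforced without a join — not preserved.

lossless but not dependency-preserving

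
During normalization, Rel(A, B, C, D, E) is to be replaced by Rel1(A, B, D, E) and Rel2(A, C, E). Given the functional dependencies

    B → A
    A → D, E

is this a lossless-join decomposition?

No

Common attributes: Rel1 ∩ Rel2 = {A, E}.
Closure of {A, E}: A → D, E applies, adding D. So (A, E)⁺ = {A, D, E}.
The closure contains neither all of Rel1 = {A, B, D, E} nor all of Rel2 = {A, C, E}, so the common attributes are not a superkey of either fragment. The join is lossy.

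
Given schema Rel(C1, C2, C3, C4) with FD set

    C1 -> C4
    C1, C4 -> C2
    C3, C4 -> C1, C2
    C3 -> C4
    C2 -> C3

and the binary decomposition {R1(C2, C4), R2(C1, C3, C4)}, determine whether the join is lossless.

Common attributes: R1 ∩ R2 = {C4}.
No dependency enlarges {C4}, so (C4)⁺ = {C4}.
The closure contains neither all of R1 = {C2, C4} nor all of R2 = {C1, C3, C4}, so the common attributes are not a superkey of either fragment. The join is lossy.

No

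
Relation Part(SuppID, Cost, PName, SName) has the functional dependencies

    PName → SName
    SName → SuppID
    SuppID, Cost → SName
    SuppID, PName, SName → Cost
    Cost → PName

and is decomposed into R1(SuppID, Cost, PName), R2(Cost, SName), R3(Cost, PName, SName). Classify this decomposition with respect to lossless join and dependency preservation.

lossless but not dependency-preserving

Lossless test (chase): Rows 1 and 3 agree on PName; apply PName→SName and equate their SName entries. Rows 1 and 2 agree on SName; apply SName→SuppID and equate their SuppID entries. Rows 1 and 3 agree on SName; apply SName→SuppID and equate their SuppID entries. Rows 1 and 2 agree on Cost; apply Cost→PName and equate their PName entries. Row 1 is now all distinguished symbols — the join is lossless.
Dependency preservation: the restricted closure of {SName} across the fragments never reaches {SuppID}, so SName → SuppID cannot be enforced without a join — not preserved.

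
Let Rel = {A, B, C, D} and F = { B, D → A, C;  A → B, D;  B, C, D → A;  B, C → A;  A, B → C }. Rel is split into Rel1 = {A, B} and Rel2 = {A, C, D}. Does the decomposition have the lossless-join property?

Yes

Common attributes: Rel1 ∩ Rel2 = {A}.
Closure of {A}: A → B, D applies, adding B, D; A, B → C applies, adding C. So (A)⁺ = {A, B, C, D}.
This closure contains every attribute of Rel1, so Rel1 ∩ Rel2 → Rel1. The join is lossless.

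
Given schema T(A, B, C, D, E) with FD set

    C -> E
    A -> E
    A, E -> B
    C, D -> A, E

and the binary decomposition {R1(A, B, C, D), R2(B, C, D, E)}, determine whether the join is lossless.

Yes

Common attributes: R1 ∩ R2 = {B, C, D}.
Closure of {B, C, D}: C → E applies, adding E; C, D → A, E applies, adding A. So (B, C, D)⁺ = {A, B, C, D, E}.
This closure contains every attribute of R1, so R1 ∩ R2 → R1. The join is lossless.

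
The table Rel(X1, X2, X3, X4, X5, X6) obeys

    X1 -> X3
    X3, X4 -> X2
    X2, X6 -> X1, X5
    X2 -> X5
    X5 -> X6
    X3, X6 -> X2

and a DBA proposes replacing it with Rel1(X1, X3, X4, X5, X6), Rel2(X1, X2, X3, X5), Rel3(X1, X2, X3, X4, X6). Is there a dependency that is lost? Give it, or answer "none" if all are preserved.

none

X1 → X3 lies within Rel1.
X3, X4 → X2 lies within Rel3.
X2, X6 → X1, X5: restricted closure across fragments reaches X1, X5.
X2 → X5 lies within Rel2.
X5 → X6 lies within Rel1.
X3, X6 → X2 lies within Rel3.
Every dependency is enforceable on the fragments, so the decomposition is dependency-preserving.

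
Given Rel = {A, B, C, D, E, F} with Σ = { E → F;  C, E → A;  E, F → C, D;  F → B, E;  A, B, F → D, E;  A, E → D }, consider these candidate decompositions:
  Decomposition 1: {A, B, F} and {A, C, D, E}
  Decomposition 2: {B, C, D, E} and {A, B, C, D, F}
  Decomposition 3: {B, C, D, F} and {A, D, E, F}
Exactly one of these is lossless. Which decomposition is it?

Decomposition 1: common = {A}, closure = {A} → lossy.
Decomposition 2: common = {B, C, D}, closure = {B, C, D} → lossy.
Decomposition 3: common = {D, F}, closure = {A, B, C, D, E, F} → lossless.

Decomposition 3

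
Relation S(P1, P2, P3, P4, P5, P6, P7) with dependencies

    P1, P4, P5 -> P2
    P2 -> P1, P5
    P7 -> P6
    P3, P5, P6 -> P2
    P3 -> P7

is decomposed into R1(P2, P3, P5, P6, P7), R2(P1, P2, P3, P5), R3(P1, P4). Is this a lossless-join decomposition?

Chase test. Columns are P1, P2, P3, P4, P5, P6, P7; row i has aⱼ where attribute j ∈ Ri, else bᵢⱼ.
Initial tableau (one row per fragment):
  row 1: b11 a2 a3 b14 a5 a6 a7
  row 2: a1 a2 a3 b24 a5 b26 b27
  row 3: a1 b32 b33 a4 b35 b36 b37
Rows 1 and 2 agree on P2; apply P2→P1, P5 and equate their P1, P5 entries.
Rows 1 and 2 agree on P3; apply P3→P7 and equate their P7 entries.
Rows 1 and 2 agree on P7; apply P7→P6 and equate their P6 entries.
No row becomes fully distinguished — the join is lossy.

No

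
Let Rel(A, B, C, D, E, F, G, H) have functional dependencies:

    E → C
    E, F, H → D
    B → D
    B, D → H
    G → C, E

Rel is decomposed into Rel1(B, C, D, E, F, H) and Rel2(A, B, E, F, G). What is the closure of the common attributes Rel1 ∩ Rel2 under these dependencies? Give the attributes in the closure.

B, C, D, E, F, H

Rel1 ∩ Rel2 = {B, E, F}.
E → C applies, adding C
B → D applies, adding D
B, D → H applies, adding H
Closure: {B, C, D, E, F, H}.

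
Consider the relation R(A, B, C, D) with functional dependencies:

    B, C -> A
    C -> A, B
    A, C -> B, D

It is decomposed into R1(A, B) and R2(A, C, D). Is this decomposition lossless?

Common attributes: R1 ∩ R2 = {A}.
No dependency enlarges {A}, so (A)⁺ = {A}.
The closure contains neither all of R1 = {A, B} nor all of R2 = {A, C, D}, so the common attributes are not a superkey of either fragment. The join is lossy.

No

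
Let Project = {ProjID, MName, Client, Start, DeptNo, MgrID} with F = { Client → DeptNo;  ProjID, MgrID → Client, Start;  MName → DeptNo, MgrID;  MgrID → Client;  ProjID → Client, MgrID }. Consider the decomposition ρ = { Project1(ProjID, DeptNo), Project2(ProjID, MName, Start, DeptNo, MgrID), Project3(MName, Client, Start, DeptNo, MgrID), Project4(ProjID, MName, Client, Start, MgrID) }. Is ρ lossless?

Chase test. Columns are ProjID, MName, Client, Start, DeptNo, MgrID; row i has aⱼ where attribute j ∈ Projecti, else bᵢⱼ.
Initial tableau (one row per fragment):
  row 1: a1 b12 b13 b14 a5 b16
  row 2: a1 a2 b23 a4 a5 a6
  row 3: b31 a2 a3 a4 a5 a6
  row 4: a1 a2 a3 a4 b45 a6
Rows 3 and 4 agree on Client; apply Client→DeptNo and equate their DeptNo entries.
Rows 2 and 4 agree on ProjID, MgrID; apply ProjID, MgrID→Client, Start and equate their Client, Start entries.
Rows 1 and 2 agree on ProjID; apply ProjID→Client, MgrID and equate their Client, MgrID entries.
Rows 1 and 2 agree on ProjID, MgrID; apply ProjID, MgrID→Client, Start and equate their Client, Start entries.
Row 2 is now all distinguished symbols — the join is lossless.

Yes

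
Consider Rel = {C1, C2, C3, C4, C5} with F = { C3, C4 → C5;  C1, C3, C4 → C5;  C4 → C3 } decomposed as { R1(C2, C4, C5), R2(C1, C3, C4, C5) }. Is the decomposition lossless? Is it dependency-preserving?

Lossless test: (C4, C5)⁺ = {C3, C4, C5}, which is a superkey of neither fragment — lossy.
Dependency preservation: every FD's attributes lie within a single fragment, so each can be enforced locally — preserved.

lossy but dependency-preserving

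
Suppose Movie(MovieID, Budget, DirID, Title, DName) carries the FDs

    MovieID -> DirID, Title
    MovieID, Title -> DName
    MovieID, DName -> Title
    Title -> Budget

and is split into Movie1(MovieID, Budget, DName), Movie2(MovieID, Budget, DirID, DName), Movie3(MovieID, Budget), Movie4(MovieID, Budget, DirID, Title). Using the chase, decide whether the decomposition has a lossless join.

Chase test. Columns are MovieID, Budget, DirID, Title, DName; row i has aⱼ where attribute j ∈ Moviei, else bᵢⱼ.
Initial tableau (one row per fragment):
  row 1: a1 a2 b13 b14 a5
  row 2: a1 a2 a3 b24 a5
  row 3: a1 a2 b33 b34 b35
  row 4: a1 a2 a3 a4 b45
Rows 1 and 2 agree on MovieID; apply MovieID→DirID, Title and equate their DirID, Title entries.
Rows 1 and 3 agree on MovieID; apply MovieID→DirID, Title and equate their DirID, Title entries.
Rows 1 and 4 agree on MovieID; apply MovieID→DirID, Title and equate their DirID, Title entries.
Rows 1 and 3 agree on MovieID, Title; apply MovieID, Title→DName and equate their DName entries.
Rows 1 and 4 agree on MovieID, Title; apply MovieID, Title→DName and equate their DName entries.
Row 1 is now all distinguished symbols — the join is lossless.

Yes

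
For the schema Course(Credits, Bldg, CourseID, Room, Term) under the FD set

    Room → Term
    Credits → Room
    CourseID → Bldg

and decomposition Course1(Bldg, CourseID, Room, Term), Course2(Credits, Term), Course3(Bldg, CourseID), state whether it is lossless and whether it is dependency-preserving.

Lossless test (chase): applying each FD to every pair of rows produces no changes in the tableau, so no row becomes fully distinguished — the join is lossy.
Dependency preservation: the restricted closure of {Credits} across the fragments never reaches {Room}, so Credits → Room cannot be enforced without a join — not preserved.

lossy and not dependency-preserving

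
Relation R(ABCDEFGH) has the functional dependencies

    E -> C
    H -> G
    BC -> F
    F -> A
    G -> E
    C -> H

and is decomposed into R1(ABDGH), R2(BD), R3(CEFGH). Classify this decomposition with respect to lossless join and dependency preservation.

Lossless test (chase): Rows 1 and 3 agree on G; apply G→E and equate their E entries. Rows 1 and 3 agree on E; apply E→C and equate their C entries. No row becomes fully distinguished — the join is lossy.
Dependency preservation: the restricted closure of {BC} across the fragments never reaches {F}, so BC → F cannot be enforced without a join — not preserved.

lossy and not dependency-preserving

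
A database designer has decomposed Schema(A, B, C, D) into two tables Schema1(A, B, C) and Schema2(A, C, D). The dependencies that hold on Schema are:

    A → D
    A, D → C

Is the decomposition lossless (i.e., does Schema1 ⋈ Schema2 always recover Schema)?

Common attributes: Schema1 ∩ Schema2 = {A, C}.
Closure of {A, C}: A → D applies, adding D. So (A, C)⁺ = {A, C, D}.
This closure contains every attribute of Schema2, so Schema1 ∩ Schema2 → Schema2. The join is lossless.

Yes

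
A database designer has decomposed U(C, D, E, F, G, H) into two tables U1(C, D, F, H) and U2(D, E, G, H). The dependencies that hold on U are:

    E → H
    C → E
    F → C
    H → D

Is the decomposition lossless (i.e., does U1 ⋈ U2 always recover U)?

No

Common attributes: U1 ∩ U2 = {D, H}.
No dependency enlarges {D, H}, so (D, H)⁺ = {D, H}.
The closure contains neither all of U1 = {C, D, F, H} nor all of U2 = {D, E, G, H}, so the common attributes are not a superkey of either fragment. The join is lossy.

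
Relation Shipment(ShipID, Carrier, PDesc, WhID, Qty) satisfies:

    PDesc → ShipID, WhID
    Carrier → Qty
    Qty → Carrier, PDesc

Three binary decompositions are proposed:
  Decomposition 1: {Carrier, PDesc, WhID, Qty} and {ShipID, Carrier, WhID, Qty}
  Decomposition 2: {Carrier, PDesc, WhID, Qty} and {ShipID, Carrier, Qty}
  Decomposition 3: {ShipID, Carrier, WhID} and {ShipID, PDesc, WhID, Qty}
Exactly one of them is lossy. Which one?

Decomposition 1: common = {Carrier, WhID, Qty}, closure = {ShipID, Carrier, PDesc, WhID, Qty} → lossless.
Decomposition 2: common = {Carrier, Qty}, closure = {ShipID, Carrier, PDesc, WhID, Qty} → lossless.
Decomposition 3: common = {ShipID, WhID}, closure = {ShipID, WhID} → lossy.

Decomposition 3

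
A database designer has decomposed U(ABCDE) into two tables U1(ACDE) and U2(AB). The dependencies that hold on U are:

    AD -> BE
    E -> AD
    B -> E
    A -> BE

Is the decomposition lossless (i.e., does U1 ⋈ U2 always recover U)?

Yes

Common attributes: U1 ∩ U2 = {A}.
Closure of {A}: A → BE applies, adding BE; E → AD applies, adding D. So (A)⁺ = {ABDE}.
This closure contains every attribute of U2, so U1 ∩ U2 → U2. The join is lossless.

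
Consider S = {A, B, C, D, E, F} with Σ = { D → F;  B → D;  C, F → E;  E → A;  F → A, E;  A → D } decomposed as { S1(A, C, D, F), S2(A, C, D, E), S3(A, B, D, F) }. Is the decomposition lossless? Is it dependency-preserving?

Lossless test (chase): Rows 1 and 2 agree on D; apply D→F and equate their F entries. Rows 1 and 2 agree on C, F; apply C, F→E and equate their E entries. Rows 1 and 3 agree on F; apply F→A, E and equate their A, E entries. No row becomes fully distinguished — the join is lossy.
Dependency preservation: C, F → E; F → A, E are not contained in any single fragment, but the restricted closure of each left-hand side across the fragments still reaches the right-hand side; the remaining FDs each lie inside some fragment. All dependencies are preserved.

lossy but dependency-preserving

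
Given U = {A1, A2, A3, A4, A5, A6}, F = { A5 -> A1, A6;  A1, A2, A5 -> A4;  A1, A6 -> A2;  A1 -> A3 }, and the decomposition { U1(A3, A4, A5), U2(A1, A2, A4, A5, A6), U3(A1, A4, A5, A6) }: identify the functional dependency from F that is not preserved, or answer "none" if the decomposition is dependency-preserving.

A1 -> A3

Check A1 → A3: no single fragment contains all of {A1, A3}, and the restricted closure of {A1} across the fragments never reaches {A3}.
A5 → A1, A6 is preserved.
A1, A2, A5 → A4 is preserved.
A1, A6 → A2 is preserved.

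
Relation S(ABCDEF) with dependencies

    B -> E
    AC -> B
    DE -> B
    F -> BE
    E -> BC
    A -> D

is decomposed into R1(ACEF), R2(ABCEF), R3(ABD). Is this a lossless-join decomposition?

Chase test. Columns are ABCDEF; row i has aⱼ where attribute j ∈ Ri, else bᵢⱼ.
Initial tableau (one row per fragment):
  row 1: a1 b12 a3 b14 a5 a6
  row 2: a1 a2 a3 b24 a5 a6
  row 3: a1 a2 b33 a4 b35 b36
Rows 2 and 3 agree on B; apply B→E and equate their E entries.
Rows 1 and 2 agree on AC; apply AC→B and equate their B entries.
Rows 1 and 3 agree on E; apply E→BC and equate their BC entries.
Rows 1 and 2 agree on A; apply A→D and equate their D entries.
Rows 1 and 3 agree on A; apply A→D and equate their D entries.
Row 1 is now all distinguished symbols — the join is lossless.

Yes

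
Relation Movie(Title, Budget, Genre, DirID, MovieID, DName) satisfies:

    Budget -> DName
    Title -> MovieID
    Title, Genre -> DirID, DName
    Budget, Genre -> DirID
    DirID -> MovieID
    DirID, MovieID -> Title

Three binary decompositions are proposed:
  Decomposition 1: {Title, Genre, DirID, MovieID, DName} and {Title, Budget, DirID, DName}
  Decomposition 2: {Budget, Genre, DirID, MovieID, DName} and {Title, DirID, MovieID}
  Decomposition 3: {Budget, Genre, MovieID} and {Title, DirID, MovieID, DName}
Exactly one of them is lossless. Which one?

Decomposition 1: common = {Title, DirID, DName}, closure = {Title, DirID, MovieID, DName} → lossy.
Decomposition 2: common = {DirID, MovieID}, closure = {Title, DirID, MovieID} → lossless.
Decomposition 3: common = {MovieID}, closure = {MovieID} → lossy.

Decomposition 2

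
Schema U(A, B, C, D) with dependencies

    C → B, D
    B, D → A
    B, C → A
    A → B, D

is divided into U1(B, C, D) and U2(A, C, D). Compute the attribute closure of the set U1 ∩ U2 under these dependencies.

A, B, C, D

U1 ∩ U2 = {C, D}.
C → B, D applies, adding B
B, D → A applies, adding A
Closure: {A, B, C, D}.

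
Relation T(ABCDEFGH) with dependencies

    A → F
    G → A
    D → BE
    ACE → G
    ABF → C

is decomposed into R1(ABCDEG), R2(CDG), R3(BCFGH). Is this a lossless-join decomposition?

No

Chase test. Columns are ABCDEFGH; row i has aⱼ where attribute j ∈ Ri, else bᵢⱼ.
Initial tableau (one row per fragment):
  row 1: a1 a2 a3 a4 a5 b16 a7 b18
  row 2: b21 b22 a3 a4 b25 b26 a7 b28
  row 3: b31 a2 a3 b34 b35 a6 a7 a8
Rows 1 and 2 agree on G; apply G→A and equate their A entries.
Rows 1 and 3 agree on G; apply G→A and equate their A entries.
Rows 1 and 2 agree on D; apply D→BE and equate their BE entries.
Rows 1 and 2 agree on A; apply A→F and equate their F entries.
Rows 1 and 3 agree on A; apply A→F and equate their F entries.
No row becomes fully distinguished — the join is lossy.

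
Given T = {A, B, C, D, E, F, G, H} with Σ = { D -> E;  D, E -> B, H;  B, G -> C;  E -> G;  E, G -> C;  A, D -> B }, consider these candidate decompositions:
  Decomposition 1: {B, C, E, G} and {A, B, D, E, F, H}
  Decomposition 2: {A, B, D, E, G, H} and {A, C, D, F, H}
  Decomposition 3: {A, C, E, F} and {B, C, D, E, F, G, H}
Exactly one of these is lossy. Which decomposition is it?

Decomposition 3

Decomposition 1: common = {B, E}, closure = {B, C, E, G} → lossless.
Decomposition 2: common = {A, D, H}, closure = {A, B, C, D, E, G, H} → lossless.
Decomposition 3: common = {C, E, F}, closure = {C, E, F, G} → lossy.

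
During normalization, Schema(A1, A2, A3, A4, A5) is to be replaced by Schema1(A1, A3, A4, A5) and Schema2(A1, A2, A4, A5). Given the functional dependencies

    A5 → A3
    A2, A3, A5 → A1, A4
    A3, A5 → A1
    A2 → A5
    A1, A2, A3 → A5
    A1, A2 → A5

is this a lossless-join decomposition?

Common attributes: Schema1 ∩ Schema2 = {A1, A4, A5}.
Closure of {A1, A4, A5}: A5 → A3 applies, adding A3. So (A1, A4, A5)⁺ = {A1, A3, A4, A5}.
This closure contains every attribute of Schema1, so Schema1 ∩ Schema2 → Schema1. The join is lossless.

Yes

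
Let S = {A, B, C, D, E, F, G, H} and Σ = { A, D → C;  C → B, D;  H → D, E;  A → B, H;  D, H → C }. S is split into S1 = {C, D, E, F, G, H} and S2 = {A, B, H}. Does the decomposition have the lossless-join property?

No

Common attributes: S1 ∩ S2 = {H}.
Closure of {H}: H → D, E applies, adding D, E; D, H → C applies, adding C; C → B, D applies, adding B. So (H)⁺ = {B, C, D, E, H}.
The closure contains neither all of S1 = {C, D, E, F, G, H} nor all of S2 = {A, B, H}, so the common attributes are not a superkey of either fragment. The join is lossy.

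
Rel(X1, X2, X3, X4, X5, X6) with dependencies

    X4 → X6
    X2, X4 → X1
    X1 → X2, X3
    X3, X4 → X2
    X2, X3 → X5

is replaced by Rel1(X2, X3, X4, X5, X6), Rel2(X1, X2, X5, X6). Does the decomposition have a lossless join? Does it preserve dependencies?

Lossless test: (X2, X5, X6)⁺ = {X2, X5, X6}, which is a superkey of neither fragment — lossy.
Dependency preservation: the restricted closure of {X2, X4} across the fragments never reaches {X1}, so X2, X4 → X1 cannot be enforced without a join — not preserved.

lossy and not dependency-preserving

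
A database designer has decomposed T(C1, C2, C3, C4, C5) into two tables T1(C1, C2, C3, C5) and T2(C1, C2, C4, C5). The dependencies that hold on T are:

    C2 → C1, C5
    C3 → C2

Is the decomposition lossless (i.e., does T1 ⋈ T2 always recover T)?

Common attributes: T1 ∩ T2 = {C1, C2, C5}.
No dependency enlarges {C1, C2, C5}, so (C1, C2, C5)⁺ = {C1, C2, C5}.
The closure contains neither all of T1 = {C1, C2, C3, C5} nor all of T2 = {C1, C2, C4, C5}, so the common attributes are not a superkey of either fragment. The join is lossy.

No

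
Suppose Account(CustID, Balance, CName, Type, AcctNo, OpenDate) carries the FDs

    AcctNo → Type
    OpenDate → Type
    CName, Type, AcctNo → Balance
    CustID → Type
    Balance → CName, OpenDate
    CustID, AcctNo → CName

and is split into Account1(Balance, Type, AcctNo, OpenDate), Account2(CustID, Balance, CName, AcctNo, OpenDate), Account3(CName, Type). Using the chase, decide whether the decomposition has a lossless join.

Yes

Chase test. Columns are CustID, Balance, CName, Type, AcctNo, OpenDate; row i has aⱼ where attribute j ∈ Accounti, else bᵢⱼ.
Initial tableau (one row per fragment):
  row 1: b11 a2 b13 a4 a5 a6
  row 2: a1 a2 a3 b24 a5 a6
  row 3: b31 b32 a3 a4 b35 b36
Rows 1 and 2 agree on AcctNo; apply AcctNo→Type and equate their Type entries.
Rows 1 and 2 agree on Balance; apply Balance→CName, OpenDate and equate their CName, OpenDate entries.
Row 2 is now all distinguished symbols — the join is lossless.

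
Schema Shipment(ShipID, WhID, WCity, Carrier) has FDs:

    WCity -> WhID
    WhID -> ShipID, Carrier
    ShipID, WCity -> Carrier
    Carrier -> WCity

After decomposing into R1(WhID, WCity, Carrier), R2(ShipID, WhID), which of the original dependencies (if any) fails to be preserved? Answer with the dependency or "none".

WCity → WhID lies within R1.
WhID → ShipID, Carrier: restricted closure across fragments reaches ShipID, Carrier.
ShipID, WCity → Carrier: restricted closure across fragments reaches Carrier.
Carrier → WCity lies within R1.
Every dependency is enforceable on the fragments, so the decomposition is dependency-preserving.

none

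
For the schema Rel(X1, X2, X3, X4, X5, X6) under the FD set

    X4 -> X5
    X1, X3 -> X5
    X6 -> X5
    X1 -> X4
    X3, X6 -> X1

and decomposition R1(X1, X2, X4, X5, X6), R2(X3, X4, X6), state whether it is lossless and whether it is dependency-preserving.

Lossless test: (X4, X6)⁺ = {X4, X5, X6}, which is a superkey of neither fragment — lossy.
Dependency preservation: the restricted closure of {X3, X6} across the fragments never reaches {X1}, so X3, X6 → X1 cannot be enforced without a join — not preserved.

lossy and not dependency-preserving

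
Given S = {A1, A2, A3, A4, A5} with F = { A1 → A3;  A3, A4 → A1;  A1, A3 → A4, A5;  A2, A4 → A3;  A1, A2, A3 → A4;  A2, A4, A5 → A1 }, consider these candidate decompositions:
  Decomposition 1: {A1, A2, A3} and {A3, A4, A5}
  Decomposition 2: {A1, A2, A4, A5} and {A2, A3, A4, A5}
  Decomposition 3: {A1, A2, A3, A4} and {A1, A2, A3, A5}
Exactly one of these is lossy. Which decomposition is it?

Decomposition 1

Decomposition 1: common = {A3}, closure = {A3} → lossy.
Decomposition 2: common = {A2, A4, A5}, closure = {A1, A2, A3, A4, A5} → lossless.
Decomposition 3: common = {A1, A2, A3}, closure = {A1, A2, A3, A4, A5} → lossless.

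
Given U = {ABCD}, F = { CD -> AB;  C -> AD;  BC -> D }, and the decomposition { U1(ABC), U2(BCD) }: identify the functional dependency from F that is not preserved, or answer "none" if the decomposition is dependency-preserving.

CD → AB: restricted closure across fragments reaches AB.
C → AD: restricted closure across fragments reaches AD.
BC → D lies within U2.
Every dependency is enforceable on the fragments, so the decomposition is dependency-preserving.

none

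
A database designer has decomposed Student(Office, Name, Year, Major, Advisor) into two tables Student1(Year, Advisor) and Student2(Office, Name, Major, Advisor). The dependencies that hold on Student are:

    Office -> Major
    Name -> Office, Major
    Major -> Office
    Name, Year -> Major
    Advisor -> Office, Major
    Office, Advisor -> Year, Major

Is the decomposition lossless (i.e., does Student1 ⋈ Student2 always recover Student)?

Yes

Common attributes: Student1 ∩ Student2 = {Advisor}.
Closure of {Advisor}: Advisor → Office, Major applies, adding Office, Major; Office, Advisor → Year, Major applies, adding Year. So (Advisor)⁺ = {Office, Year, Major, Advisor}.
This closure contains every attribute of Student1, so Student1 ∩ Student2 → Student1. The join is lossless.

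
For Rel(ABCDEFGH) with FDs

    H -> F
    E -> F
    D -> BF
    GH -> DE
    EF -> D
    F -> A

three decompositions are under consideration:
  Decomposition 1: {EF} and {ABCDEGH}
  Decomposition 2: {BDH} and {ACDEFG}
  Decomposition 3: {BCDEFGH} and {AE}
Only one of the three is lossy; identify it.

Decomposition 1: common = {E}, closure = {ABDEF} → lossless.
Decomposition 2: common = {D}, closure = {ABDF} → lossy.
Decomposition 3: common = {E}, closure = {ABDEF} → lossless.

Decomposition 2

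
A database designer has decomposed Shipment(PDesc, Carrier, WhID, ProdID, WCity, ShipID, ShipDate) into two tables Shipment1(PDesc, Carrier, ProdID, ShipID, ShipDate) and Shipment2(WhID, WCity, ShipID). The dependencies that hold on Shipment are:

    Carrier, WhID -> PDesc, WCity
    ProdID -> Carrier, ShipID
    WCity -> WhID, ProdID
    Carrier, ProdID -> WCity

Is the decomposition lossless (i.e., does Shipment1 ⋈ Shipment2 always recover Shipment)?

No

Common attributes: Shipment1 ∩ Shipment2 = {ShipID}.
No dependency enlarges {ShipID}, so (ShipID)⁺ = {ShipID}.
The closure contains neither all of Shipment1 = {PDesc, Carrier, ProdID, ShipID, ShipDate} nor all of Shipment2 = {WhID, WCity, ShipID}, so the common attributes are not a superkey of either fragment. The join is lossy.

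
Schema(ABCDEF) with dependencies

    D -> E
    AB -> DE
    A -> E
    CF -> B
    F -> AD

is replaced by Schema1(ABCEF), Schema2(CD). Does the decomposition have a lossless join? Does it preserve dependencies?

lossy and not dependency-preserving

Lossless test: (C)⁺ = {C}, which is a superkey of neither fragment — lossy.
Dependency preservation: the restricted closure of {D} across the fragments never reaches {E}, so D → E cannot be enforced without a join — not preserved.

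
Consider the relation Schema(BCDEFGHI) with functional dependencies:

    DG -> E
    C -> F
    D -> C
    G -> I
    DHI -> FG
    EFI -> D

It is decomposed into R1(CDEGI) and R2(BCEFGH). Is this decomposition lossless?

Yes

Common attributes: R1 ∩ R2 = {CEG}.
Closure of {CEG}: C → F applies, adding F; G → I applies, adding I; EFI → D applies, adding D. So (CEG)⁺ = {CDEFGI}.
This closure contains every attribute of R1, so R1 ∩ R2 → R1. The join is lossless.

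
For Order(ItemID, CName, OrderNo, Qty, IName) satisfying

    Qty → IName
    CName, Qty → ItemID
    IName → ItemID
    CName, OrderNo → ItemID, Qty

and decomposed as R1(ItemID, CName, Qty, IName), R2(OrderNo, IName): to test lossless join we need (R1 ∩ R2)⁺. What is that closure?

ItemID, IName

R1 ∩ R2 = {IName}.
IName → ItemID applies, adding ItemID
Closure: {ItemID, IName}.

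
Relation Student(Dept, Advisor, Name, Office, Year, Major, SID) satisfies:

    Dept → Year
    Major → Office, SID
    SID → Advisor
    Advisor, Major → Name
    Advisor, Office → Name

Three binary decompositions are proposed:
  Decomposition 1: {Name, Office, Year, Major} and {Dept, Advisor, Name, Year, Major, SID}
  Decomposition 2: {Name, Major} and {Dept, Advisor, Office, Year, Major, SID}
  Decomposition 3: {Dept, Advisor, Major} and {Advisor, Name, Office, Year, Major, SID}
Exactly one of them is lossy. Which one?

Decomposition 1: common = {Name, Year, Major}, closure = {Advisor, Name, Office, Year, Major, SID} → lossless.
Decomposition 2: common = {Major}, closure = {Advisor, Name, Office, Major, SID} → lossless.
Decomposition 3: common = {Advisor, Major}, closure = {Advisor, Name, Office, Major, SID} → lossy.

Decomposition 3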